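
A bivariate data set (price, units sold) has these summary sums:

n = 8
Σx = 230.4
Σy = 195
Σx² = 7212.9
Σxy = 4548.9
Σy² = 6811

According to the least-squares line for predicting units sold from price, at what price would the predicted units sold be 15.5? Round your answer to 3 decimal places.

Sxx = Σx² − (Σx)²/n = 7212.9 − 6635.52 = 577.38
Sxy = Σxy − (Σx)(Σy)/n = 4548.9 − 5616 = -1067.1
b = Sxy/Sxx = -1067.1/577.38 = -1.848176
a = ȳ − b·x̄ = 24.375 − (-1.848176)·28.8 = 77.602476
Set a + b·x = 15.5: x = (15.5 − 77.602476) / (-1.848176) = 33.602031

33.602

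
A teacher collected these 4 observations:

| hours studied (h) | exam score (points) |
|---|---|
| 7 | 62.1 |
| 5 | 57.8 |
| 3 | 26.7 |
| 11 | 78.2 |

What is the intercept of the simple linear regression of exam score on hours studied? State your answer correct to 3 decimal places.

n = 4, Σx = 26, Σy = 224.8, Σxy = 1664, Σx² = 204
Sxx = Σx² − (Σx)²/n = 204 − 169 = 35
Sxy = Σxy − (Σx)(Σy)/n = 1664 − 1461.2 = 202.8
b = Sxy/Sxx = 202.8/35 = 5.794286
a = ȳ − b·x̄ = 56.2 − 5.794286·6.5 = 18.537143

18.537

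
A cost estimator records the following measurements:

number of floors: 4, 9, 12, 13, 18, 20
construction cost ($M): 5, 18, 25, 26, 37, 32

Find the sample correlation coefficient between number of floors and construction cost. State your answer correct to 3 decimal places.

n = 6, Σx = 76, Σy = 143, Σxy = 2126, Σx² = 1134, Σy² = 4043
Sxx = Σx² − (Σx)²/n = 1134 − 962.666667 = 171.333333
Sxy = Σxy − (Σx)(Σy)/n = 2126 − 1811.333333 = 314.666667
Syy = Σy² − (Σy)²/n = 4043 − 3408.166667 = 634.833333
r = Sxy/√(Sxx·Syy) = 314.666667/√(108768.111111) = 314.666667/329.800108 = 0.954113

0.954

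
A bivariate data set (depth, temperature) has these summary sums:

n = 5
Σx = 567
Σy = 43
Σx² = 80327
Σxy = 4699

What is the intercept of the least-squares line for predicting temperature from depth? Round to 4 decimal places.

9.8536

Sxx = Σx² − (Σx)²/n = 80327 − 64297.8 = 16029.2
Sxy = Σxy − (Σx)(Σy)/n = 4699 − 4876.2 = -177.2
b = Sxy/Sxx = -177.2/16029.2 = -0.011055
a = ȳ − b·x̄ = 8.6 − (-0.011055)·113.4 = 9.853617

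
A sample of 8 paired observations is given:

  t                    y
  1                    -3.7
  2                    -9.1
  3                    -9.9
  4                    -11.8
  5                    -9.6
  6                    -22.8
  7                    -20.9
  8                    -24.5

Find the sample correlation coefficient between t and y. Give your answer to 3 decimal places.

-0.923

n = 8, Σx = 36, Σy = -112.3, Σxy = -625.9, Σx² = 204, Σy² = 1982.81
Sxx = Σx² − (Σx)²/n = 204 − 162 = 42
Sxy = Σxy − (Σx)(Σy)/n = -625.9 − (-505.35) = -120.55
Syy = Σy² − (Σy)²/n = 1982.81 − 1576.41125 = 406.39875
r = Sxy/√(Sxx·Syy) = -120.55/√(17068.7475) = -120.55/130.647417 = -0.922712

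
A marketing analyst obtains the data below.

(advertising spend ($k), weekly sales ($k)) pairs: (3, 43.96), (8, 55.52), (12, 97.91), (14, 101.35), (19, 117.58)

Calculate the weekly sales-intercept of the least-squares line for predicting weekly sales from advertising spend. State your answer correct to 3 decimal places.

n = 5, Σx = 56, Σy = 416.32, Σxy = 5403.88, Σx² = 774
Sxx = Σx² − (Σx)²/n = 774 − 627.2 = 146.8
Sxy = Σxy − (Σx)(Σy)/n = 5403.88 − 4662.784 = 741.096
b = Sxy/Sxx = 741.096/146.8 = 5.048338
a = ȳ − b·x̄ = 83.264 − 5.048338·11.2 = 26.722616

26.723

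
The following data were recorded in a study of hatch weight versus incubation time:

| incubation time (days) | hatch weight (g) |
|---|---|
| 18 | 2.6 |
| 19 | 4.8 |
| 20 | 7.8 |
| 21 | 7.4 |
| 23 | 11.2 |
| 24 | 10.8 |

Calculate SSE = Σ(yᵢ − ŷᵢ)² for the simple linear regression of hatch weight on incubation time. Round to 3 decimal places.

4.843

n = 6, Σx = 125, Σy = 44.6, Σxy = 966.2, Σx² = 2631, Σy² = 387.48
Sxx = Σx² − (Σx)²/n = 2631 − 2604.166667 = 26.833333
Sxy = Σxy − (Σx)(Σy)/n = 966.2 − 929.166667 = 37.033333
Syy = Σy² − (Σy)²/n = 387.48 − 331.526667 = 55.953333
b = Sxy/Sxx = 37.033333/26.833333 = 1.380124
SSE = Syy − b·Sxy = 55.953333 − 1.380124·37.033333 = 4.842733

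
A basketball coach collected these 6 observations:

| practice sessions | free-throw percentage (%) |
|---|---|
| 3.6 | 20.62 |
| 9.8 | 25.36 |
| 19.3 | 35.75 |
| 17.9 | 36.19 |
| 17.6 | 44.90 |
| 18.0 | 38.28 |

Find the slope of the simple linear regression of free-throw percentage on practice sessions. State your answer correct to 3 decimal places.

n = 6, Σx = 86.2, Σy = 201.1, Σxy = 3139.816, Σx² = 1435.66
Sxx = Σx² − (Σx)²/n = 1435.66 − 1238.406667 = 197.253333
Sxy = Σxy − (Σx)(Σy)/n = 3139.816 − 2889.136667 = 250.679333
b = Sxy/Sxx = 250.679333/197.253333 = 1.270850

1.271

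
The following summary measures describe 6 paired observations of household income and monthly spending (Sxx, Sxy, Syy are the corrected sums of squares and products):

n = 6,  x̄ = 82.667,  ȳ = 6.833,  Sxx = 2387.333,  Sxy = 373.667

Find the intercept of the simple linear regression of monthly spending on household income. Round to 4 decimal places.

-6.1061

b = Sxy/Sxx = 373.667/2387.333 = 0.156521
a = ȳ − b·x̄ = 6.833 − 0.156521·82.667 = -6.106096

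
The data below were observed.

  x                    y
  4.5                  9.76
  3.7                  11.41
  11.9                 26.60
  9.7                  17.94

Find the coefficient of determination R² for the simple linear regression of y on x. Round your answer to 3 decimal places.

0.909

n = 4, Σx = 29.8, Σy = 65.71, Σxy = 576.695, Σx² = 269.64, Σy² = 1254.8493
Sxx = Σx² − (Σx)²/n = 269.64 − 222.01 = 47.63
Sxy = Σxy − (Σx)(Σy)/n = 576.695 − 489.5395 = 87.1555
Syy = Σy² − (Σy)²/n = 1254.8493 − 1079.451025 = 175.398275
R² = Sxy²/(Sxx·Syy) = (87.1555)²/(47.63·175.398275) = 0.909251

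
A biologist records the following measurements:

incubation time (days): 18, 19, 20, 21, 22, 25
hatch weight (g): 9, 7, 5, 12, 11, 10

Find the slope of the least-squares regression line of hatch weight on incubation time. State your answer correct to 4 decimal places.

n = 6, Σx = 125, Σy = 54, Σxy = 1139, Σx² = 2635
Sxx = Σx² − (Σx)²/n = 2635 − 2604.166667 = 30.833333
Sxy = Σxy − (Σx)(Σy)/n = 1139 − 1125 = 14
b = Sxy/Sxx = 14/30.833333 = 0.454054

0.4541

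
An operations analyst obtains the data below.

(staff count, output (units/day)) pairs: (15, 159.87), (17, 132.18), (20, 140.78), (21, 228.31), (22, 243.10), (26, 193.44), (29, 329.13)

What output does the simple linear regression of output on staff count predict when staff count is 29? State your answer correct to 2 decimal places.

289.48

n = 7, Σx = 150, Σy = 1426.81, Σxy = 32177.63, Σx² = 3356
Sxx = Σx² − (Σx)²/n = 3356 − 3214.285714 = 141.714286
Sxy = Σxy − (Σx)(Σy)/n = 32177.63 − 30574.5 = 1603.13
b = Sxy/Sxx = 1603.13/141.714286 = 11.312409
a = ȳ − b·x̄ = 203.83 − 11.312409·21.428571 = -38.578770
ŷ(29) = a + b·29 = -38.578770 + 11.312409·29 = 289.481099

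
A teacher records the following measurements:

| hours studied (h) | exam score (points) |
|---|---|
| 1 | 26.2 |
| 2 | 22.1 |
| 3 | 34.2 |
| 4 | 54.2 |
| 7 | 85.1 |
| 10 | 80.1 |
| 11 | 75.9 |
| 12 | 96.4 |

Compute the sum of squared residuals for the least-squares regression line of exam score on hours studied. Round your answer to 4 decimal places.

841.3895

n = 8, Σx = 50, Σy = 474.2, Σxy = 3778.2, Σx² = 444, Σy² = 33993.92
Sxx = Σx² − (Σx)²/n = 444 − 312.5 = 131.5
Sxy = Σxy − (Σx)(Σy)/n = 3778.2 − 2963.75 = 814.45
Syy = Σy² − (Σy)²/n = 33993.92 − 28108.205 = 5885.715
b = Sxy/Sxx = 814.45/131.5 = 6.193536
SSE = Syy − b·Sxy = 5885.715 − 6.193536·814.45 = 841.389506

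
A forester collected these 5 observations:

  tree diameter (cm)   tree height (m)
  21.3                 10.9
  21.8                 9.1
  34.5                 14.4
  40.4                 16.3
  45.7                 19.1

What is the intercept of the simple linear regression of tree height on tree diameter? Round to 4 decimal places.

n = 5, Σx = 163.7, Σy = 69.8, Σxy = 2458.74, Σx² = 5839.83
Sxx = Σx² − (Σx)²/n = 5839.83 − 5359.538 = 480.292
Sxy = Σxy − (Σx)(Σy)/n = 2458.74 − 2285.252 = 173.488
b = Sxy/Sxx = 173.488/480.292 = 0.361214
a = ȳ − b·x̄ = 13.96 − 0.361214·32.74 = 2.133867

2.1339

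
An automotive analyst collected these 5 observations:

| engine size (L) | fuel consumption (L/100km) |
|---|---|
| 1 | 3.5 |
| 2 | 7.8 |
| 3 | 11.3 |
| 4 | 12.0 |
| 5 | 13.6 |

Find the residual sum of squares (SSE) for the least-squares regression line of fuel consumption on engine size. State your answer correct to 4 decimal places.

5.5560

n = 5, Σx = 15, Σy = 48.2, Σxy = 169, Σx² = 55, Σy² = 529.74
Sxx = Σx² − (Σx)²/n = 55 − 45 = 10
Sxy = Σxy − (Σx)(Σy)/n = 169 − 144.6 = 24.4
Syy = Σy² − (Σy)²/n = 529.74 − 464.648 = 65.092
b = Sxy/Sxx = 24.4/10 = 2.44
SSE = Syy − b·Sxy = 65.092 − 2.44·24.4 = 5.556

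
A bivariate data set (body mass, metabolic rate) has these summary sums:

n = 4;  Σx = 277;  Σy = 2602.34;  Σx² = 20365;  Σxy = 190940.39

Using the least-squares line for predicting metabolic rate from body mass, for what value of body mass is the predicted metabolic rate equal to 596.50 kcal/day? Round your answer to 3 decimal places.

63.287

Sxx = Σx² − (Σx)²/n = 20365 − 19182.25 = 1182.75
Sxy = Σxy − (Σx)(Σy)/n = 190940.39 − 180212.045 = 10728.345
b = Sxy/Sxx = 10728.345/1182.75 = 9.070679
a = ȳ − b·x̄ = 650.585 − 9.070679·69.25 = 22.440514
Set a + b·x = 596.50: x = (596.50 − 22.440514) / 9.070679 = 63.287381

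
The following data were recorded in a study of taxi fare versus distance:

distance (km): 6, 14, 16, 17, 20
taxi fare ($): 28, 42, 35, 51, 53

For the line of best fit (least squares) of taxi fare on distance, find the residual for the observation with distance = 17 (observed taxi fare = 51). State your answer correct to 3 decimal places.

5.065

n = 5, Σx = 73, Σy = 209, Σxy = 3243, Σx² = 1177
Sxx = Σx² − (Σx)²/n = 1177 − 1065.8 = 111.2
Sxy = Σxy − (Σx)(Σy)/n = 3243 − 3051.4 = 191.6
b = Sxy/Sxx = 191.6/111.2 = 1.723022
a = ȳ − b·x̄ = 41.8 − 1.723022·14.6 = 16.643885
ŷ(17) = 16.643885 + 1.723022·17 = 45.935252
residual = y − ŷ = 51 − 45.935252 = 5.064748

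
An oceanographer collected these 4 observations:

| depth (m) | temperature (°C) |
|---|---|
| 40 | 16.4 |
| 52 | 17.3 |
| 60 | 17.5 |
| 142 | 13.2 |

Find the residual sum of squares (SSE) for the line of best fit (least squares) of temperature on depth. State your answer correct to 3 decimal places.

1.959

n = 4, Σx = 294, Σy = 64.4, Σxy = 4480, Σx² = 28068, Σy² = 1048.74
Sxx = Σx² − (Σx)²/n = 28068 − 21609 = 6459
Sxy = Σxy − (Σx)(Σy)/n = 4480 − 4733.4 = -253.4
Syy = Σy² − (Σy)²/n = 1048.74 − 1036.84 = 11.9
b = Sxy/Sxx = -253.4/6459 = -0.039232
SSE = Syy − b·Sxy = 11.9 − (-0.039232)·(-253.4) = 1.958591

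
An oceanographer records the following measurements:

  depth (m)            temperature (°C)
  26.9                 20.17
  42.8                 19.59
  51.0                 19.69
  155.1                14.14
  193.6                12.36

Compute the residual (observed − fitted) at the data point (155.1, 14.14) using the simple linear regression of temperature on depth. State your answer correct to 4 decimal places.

n = 5, Σx = 469.4, Σy = 85.95, Σxy = 6971.225, Σx² = 66693.42
Sxx = Σx² − (Σx)²/n = 66693.42 − 44067.272 = 22626.148
Sxy = Σxy − (Σx)(Σy)/n = 6971.225 − 8068.986 = -1097.761
b = Sxy/Sxx = -1097.761/22626.148 = -0.048517
a = ȳ − b·x̄ = 17.19 − (-0.048517)·93.88 = 21.744810
ŷ(155.1) = 21.744810 + (-0.048517)·155.1 = 14.219767
residual = y − ŷ = 14.14 − 14.219767 = -0.079767

-0.0798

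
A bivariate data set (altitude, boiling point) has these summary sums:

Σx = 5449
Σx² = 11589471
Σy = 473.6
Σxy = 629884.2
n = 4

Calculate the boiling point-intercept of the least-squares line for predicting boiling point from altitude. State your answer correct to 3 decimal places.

Sxx = Σx² − (Σx)²/n = 11589471 − 7422900.25 = 4166570.75
Sxy = Σxy − (Σx)(Σy)/n = 629884.2 − 645161.6 = -15277.4
b = Sxy/Sxx = -15277.4/4166570.75 = -0.003667
a = ȳ − b·x̄ = 118.4 − (-0.003667)·1362.25 = 123.394908

123.395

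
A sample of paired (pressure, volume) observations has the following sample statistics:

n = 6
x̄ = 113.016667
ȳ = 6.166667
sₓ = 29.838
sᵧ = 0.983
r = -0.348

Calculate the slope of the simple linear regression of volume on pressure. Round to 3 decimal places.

-0.011

b = r · sᵧ/sₓ = -0.348 · 0.983/29.838 = -0.011465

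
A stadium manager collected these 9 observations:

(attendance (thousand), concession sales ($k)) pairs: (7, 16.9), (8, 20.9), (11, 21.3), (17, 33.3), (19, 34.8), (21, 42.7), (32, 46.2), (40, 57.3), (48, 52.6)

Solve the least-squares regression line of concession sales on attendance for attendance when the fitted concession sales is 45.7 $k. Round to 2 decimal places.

32.56

n = 9, Σx = 203, Σy = 326, Σxy = 8939, Σx² = 6253
Sxx = Σx² − (Σx)²/n = 6253 − 4578.777778 = 1674.222222
Sxy = Σxy − (Σx)(Σy)/n = 8939 − 7353.111111 = 1585.888889
b = Sxy/Sxx = 1585.888889/1674.222222 = 0.947239
a = ȳ − b·x̄ = 36.222222 − 0.947239·22.555556 = 14.856716
Set a + b·x = 45.7: x = (45.7 − 14.856716) / 0.947239 = 32.561242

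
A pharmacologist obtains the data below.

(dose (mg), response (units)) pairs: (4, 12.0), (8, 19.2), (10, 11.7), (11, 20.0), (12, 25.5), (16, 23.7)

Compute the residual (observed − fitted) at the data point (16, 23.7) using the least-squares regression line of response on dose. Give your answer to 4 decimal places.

-1.0536

n = 6, Σx = 61, Σy = 112.1, Σxy = 1223.8, Σx² = 701
Sxx = Σx² − (Σx)²/n = 701 − 620.166667 = 80.833333
Sxy = Σxy − (Σx)(Σy)/n = 1223.8 − 1139.683333 = 84.116667
b = Sxy/Sxx = 84.116667/80.833333 = 1.040619
a = ȳ − b·x̄ = 18.683333 − 1.040619·10.166667 = 8.103711
ŷ(16) = 8.103711 + 1.040619·16 = 24.753608
residual = y − ŷ = 23.7 − 24.753608 = -1.053608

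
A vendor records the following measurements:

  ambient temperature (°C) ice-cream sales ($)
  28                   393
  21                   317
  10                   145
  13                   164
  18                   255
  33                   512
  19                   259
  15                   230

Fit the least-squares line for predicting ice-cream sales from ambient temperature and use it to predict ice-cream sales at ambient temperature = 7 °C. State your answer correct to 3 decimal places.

86.571

n = 8, Σx = 157, Σy = 2275, Σxy = 51100, Σx² = 3493
Sxx = Σx² − (Σx)²/n = 3493 − 3081.125 = 411.875
Sxy = Σxy − (Σx)(Σy)/n = 51100 − 44646.875 = 6453.125
b = Sxy/Sxx = 6453.125/411.875 = 15.667678
a = ȳ − b·x̄ = 284.375 − 15.667678·19.625 = -23.103187
ŷ(7) = a + b·7 = -23.103187 + 15.667678·7 = 86.570561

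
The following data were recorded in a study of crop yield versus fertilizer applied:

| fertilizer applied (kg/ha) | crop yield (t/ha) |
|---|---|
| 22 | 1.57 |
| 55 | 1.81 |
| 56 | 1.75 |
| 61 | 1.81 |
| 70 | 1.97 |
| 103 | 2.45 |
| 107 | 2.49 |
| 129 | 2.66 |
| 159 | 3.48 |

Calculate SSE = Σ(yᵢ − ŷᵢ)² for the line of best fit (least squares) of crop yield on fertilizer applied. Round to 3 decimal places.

0.147

n = 9, Σx = 762, Σy = 19.99, Σxy = 1895.64, Σx² = 79246, Σy² = 47.3491
Sxx = Σx² − (Σx)²/n = 79246 − 64516 = 14730
Sxy = Σxy − (Σx)(Σy)/n = 1895.64 − 1692.486667 = 203.153333
Syy = Σy² − (Σy)²/n = 47.3491 − 44.400011 = 2.949089
b = Sxy/Sxx = 203.153333/14730 = 0.013792
SSE = Syy − b·Sxy = 2.949089 − 0.013792·203.153333 = 0.147237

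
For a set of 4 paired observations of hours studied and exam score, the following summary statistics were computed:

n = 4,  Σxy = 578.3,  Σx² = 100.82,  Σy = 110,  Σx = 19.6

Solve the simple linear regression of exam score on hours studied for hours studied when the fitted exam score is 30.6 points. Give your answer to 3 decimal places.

5.277

Sxx = Σx² − (Σx)²/n = 100.82 − 96.04 = 4.78
Sxy = Σxy − (Σx)(Σy)/n = 578.3 − 539 = 39.3
b = Sxy/Sxx = 39.3/4.78 = 8.221757
a = ȳ − b·x̄ = 27.5 − 8.221757·4.9 = -12.786611
Set a + b·x = 30.6: x = (30.6 − (-12.786611)) / 8.221757 = 5.277048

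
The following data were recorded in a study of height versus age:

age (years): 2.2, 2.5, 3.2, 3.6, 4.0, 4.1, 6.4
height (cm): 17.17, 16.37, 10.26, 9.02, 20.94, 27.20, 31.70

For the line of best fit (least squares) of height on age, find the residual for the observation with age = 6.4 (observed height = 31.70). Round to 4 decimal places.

1.1942

n = 7, Σx = 26, Σy = 132.66, Σxy = 542.163, Σx² = 108.06
Sxx = Σx² − (Σx)²/n = 108.06 − 96.571429 = 11.488571
Sxy = Σxy − (Σx)(Σy)/n = 542.163 − 492.737143 = 49.425857
b = Sxy/Sxx = 49.425857/11.488571 = 4.302176
a = ȳ − b·x̄ = 18.951429 − 4.302176·3.714286 = 2.971917
ŷ(6.4) = 2.971917 + 4.302176·6.4 = 30.505844
residual = y − ŷ = 31.70 − 30.505844 = 1.194156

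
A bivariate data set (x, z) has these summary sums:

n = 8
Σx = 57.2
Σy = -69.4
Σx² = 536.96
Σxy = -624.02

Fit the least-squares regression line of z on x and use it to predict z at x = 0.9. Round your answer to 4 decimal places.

Sxx = Σx² − (Σx)²/n = 536.96 − 408.98 = 127.98
Sxy = Σxy − (Σx)(Σy)/n = -624.02 − (-496.21) = -127.81
b = Sxy/Sxx = -127.81/127.98 = -0.998672
a = ȳ − b·x̄ = -8.675 − (-0.998672)·7.15 = -1.534498
ŷ(0.9) = a + b·0.9 = -1.534498 + (-0.998672)·0.9 = -2.433302

-2.4333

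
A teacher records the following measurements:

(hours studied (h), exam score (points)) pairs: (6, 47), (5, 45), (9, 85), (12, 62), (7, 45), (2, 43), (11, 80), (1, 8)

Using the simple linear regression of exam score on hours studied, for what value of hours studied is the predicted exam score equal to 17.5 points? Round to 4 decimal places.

n = 8, Σx = 53, Σy = 415, Σxy = 3305, Σx² = 461
Sxx = Σx² − (Σx)²/n = 461 − 351.125 = 109.875
Sxy = Σxy − (Σx)(Σy)/n = 3305 − 2749.375 = 555.625
b = Sxy/Sxx = 555.625/109.875 = 5.056883
a = ȳ − b·x̄ = 51.875 − 5.056883·6.625 = 18.373151
Set a + b·x = 17.5: x = (17.5 − 18.373151) / 5.056883 = -0.172666

-0.1727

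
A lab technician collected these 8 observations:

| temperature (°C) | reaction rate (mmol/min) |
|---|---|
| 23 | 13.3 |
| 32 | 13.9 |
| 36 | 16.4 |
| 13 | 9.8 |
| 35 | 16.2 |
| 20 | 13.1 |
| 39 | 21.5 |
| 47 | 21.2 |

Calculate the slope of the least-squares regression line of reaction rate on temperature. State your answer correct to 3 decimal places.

0.336

n = 8, Σx = 245, Σy = 125.4, Σxy = 4132.4, Σx² = 8373
Sxx = Σx² − (Σx)²/n = 8373 − 7503.125 = 869.875
Sxy = Σxy − (Σx)(Σy)/n = 4132.4 − 3840.375 = 292.025
b = Sxy/Sxx = 292.025/869.875 = 0.335709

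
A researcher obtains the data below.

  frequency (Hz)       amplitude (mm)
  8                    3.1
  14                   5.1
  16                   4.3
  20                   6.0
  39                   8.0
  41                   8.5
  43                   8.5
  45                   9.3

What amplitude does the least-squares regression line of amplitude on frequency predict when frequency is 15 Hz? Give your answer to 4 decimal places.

4.6391

n = 8, Σx = 226, Σy = 52.8, Σxy = 1729.5, Σx² = 7992
Sxx = Σx² − (Σx)²/n = 7992 − 6384.5 = 1607.5
Sxy = Σxy − (Σx)(Σy)/n = 1729.5 − 1491.6 = 237.9
b = Sxy/Sxx = 237.9/1607.5 = 0.147994
a = ȳ − b·x̄ = 6.6 − 0.147994·28.25 = 2.419176
ŷ(15) = a + b·15 = 2.419176 + 0.147994·15 = 4.639082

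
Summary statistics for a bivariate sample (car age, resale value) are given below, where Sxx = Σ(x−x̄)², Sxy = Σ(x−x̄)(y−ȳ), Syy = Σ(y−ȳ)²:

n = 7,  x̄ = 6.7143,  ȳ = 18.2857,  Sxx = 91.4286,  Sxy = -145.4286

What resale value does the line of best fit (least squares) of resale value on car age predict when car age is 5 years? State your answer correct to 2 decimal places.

b = Sxy/Sxx = -145.4286/91.4286 = -1.590625
a = ȳ − b·x̄ = 18.2857 − (-1.590625)·6.7143 = 28.965632
ŷ(5) = a + b·5 = 28.965632 + (-1.590625)·5 = 21.012508

21.01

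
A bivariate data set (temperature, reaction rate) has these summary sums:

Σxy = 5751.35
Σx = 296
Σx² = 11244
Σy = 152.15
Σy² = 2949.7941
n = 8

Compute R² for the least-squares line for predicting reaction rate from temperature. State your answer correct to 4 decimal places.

Sxx = Σx² − (Σx)²/n = 11244 − 10952 = 292
Sxy = Σxy − (Σx)(Σy)/n = 5751.35 − 5629.55 = 121.8
Syy = Σy² − (Σy)²/n = 2949.7941 − 2893.702813 = 56.091287
R² = Sxy²/(Sxx·Syy) = (121.8)²/(292·56.091287) = 0.905767

0.9058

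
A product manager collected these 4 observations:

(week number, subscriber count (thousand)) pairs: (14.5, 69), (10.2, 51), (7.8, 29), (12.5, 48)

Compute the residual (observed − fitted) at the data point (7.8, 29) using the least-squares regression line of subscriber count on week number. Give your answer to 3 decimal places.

-2.314

n = 4, Σx = 45, Σy = 197, Σxy = 2346.9, Σx² = 531.38
Sxx = Σx² − (Σx)²/n = 531.38 − 506.25 = 25.13
Sxy = Σxy − (Σx)(Σy)/n = 2346.9 − 2216.25 = 130.65
b = Sxy/Sxx = 130.65/25.13 = 5.198965
a = ȳ − b·x̄ = 49.25 − 5.198965·11.25 = -9.238361
ŷ(7.8) = -9.238361 + 5.198965·7.8 = 31.313569
residual = y − ŷ = 29 − 31.313569 = -2.313569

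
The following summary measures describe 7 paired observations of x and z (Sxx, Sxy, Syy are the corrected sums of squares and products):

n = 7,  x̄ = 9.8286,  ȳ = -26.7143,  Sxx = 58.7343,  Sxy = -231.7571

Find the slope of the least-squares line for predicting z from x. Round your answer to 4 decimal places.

-3.9459

b = Sxy/Sxx = -231.7571/58.7343 = -3.945856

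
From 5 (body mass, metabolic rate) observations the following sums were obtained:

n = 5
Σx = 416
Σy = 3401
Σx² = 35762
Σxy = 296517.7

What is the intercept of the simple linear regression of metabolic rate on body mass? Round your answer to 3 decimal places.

-299.757

Sxx = Σx² − (Σx)²/n = 35762 − 34611.2 = 1150.8
Sxy = Σxy − (Σx)(Σy)/n = 296517.7 − 282963.2 = 13554.5
b = Sxy/Sxx = 13554.5/1150.8 = 11.778328
a = ȳ − b·x̄ = 680.2 − 11.778328·83.2 = -299.756900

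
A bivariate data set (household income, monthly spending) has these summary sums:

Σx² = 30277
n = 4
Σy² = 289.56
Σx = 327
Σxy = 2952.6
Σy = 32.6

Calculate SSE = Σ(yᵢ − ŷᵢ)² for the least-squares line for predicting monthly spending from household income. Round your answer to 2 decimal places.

Sxx = Σx² − (Σx)²/n = 30277 − 26732.25 = 3544.75
Sxy = Σxy − (Σx)(Σy)/n = 2952.6 − 2665.05 = 287.55
Syy = Σy² − (Σy)²/n = 289.56 − 265.69 = 23.87
b = Sxy/Sxx = 287.55/3544.75 = 0.081120
SSE = Syy − b·Sxy = 23.87 − 0.081120·287.55 = 0.543954

0.54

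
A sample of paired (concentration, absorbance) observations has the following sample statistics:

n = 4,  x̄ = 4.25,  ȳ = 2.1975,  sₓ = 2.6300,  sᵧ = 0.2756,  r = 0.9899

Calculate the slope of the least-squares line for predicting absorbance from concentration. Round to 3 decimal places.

b = r · sᵧ/sₓ = 0.9899 · 0.2756/2.63 = 0.103732

0.104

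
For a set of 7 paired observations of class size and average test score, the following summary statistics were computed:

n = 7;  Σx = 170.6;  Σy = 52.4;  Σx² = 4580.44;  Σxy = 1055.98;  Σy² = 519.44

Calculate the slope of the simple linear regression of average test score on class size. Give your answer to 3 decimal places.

Sxx = Σx² − (Σx)²/n = 4580.44 − 4157.765714 = 422.674286
Sxy = Σxy − (Σx)(Σy)/n = 1055.98 − 1277.062857 = -221.082857
b = Sxy/Sxx = -221.082857/422.674286 = -0.523057

-0.523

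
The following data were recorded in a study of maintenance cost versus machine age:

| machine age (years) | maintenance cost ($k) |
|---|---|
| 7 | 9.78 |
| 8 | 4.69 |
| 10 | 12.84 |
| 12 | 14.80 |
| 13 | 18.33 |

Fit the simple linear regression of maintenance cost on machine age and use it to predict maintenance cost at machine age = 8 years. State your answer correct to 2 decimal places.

n = 5, Σx = 50, Σy = 60.44, Σxy = 650.27, Σx² = 526
Sxx = Σx² − (Σx)²/n = 526 − 500 = 26
Sxy = Σxy − (Σx)(Σy)/n = 650.27 − 604.4 = 45.87
b = Sxy/Sxx = 45.87/26 = 1.764231
a = ȳ − b·x̄ = 12.088 − 1.764231·10 = -5.554308
ŷ(8) = a + b·8 = -5.554308 + 1.764231·8 = 8.559538

8.56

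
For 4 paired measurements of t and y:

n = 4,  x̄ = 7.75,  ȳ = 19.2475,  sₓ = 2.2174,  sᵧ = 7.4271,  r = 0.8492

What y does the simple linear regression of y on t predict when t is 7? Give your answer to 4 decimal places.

17.1142

b = r · sᵧ/sₓ = 0.8492 · 7.4271/2.2174 = 2.844364
a = ȳ − b·x̄ = 19.2475 − 2.844364·7.75 = -2.796323
ŷ(7) = a + b·7 = -2.796323 + 2.844364·7 = 17.114227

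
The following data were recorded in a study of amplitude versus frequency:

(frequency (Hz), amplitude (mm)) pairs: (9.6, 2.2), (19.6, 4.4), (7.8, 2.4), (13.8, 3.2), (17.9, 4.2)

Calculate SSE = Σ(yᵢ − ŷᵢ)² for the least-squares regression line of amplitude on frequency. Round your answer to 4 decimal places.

n = 5, Σx = 68.7, Σy = 16.4, Σxy = 245.42, Σx² = 1048.01, Σy² = 57.84
Sxx = Σx² − (Σx)²/n = 1048.01 − 943.938 = 104.072
Sxy = Σxy − (Σx)(Σy)/n = 245.42 − 225.336 = 20.084
Syy = Σy² − (Σy)²/n = 57.84 − 53.792 = 4.048
b = Sxy/Sxx = 20.084/104.072 = 0.192982
SSE = Syy − b·Sxy = 4.048 − 0.192982·20.084 = 0.172154

0.1722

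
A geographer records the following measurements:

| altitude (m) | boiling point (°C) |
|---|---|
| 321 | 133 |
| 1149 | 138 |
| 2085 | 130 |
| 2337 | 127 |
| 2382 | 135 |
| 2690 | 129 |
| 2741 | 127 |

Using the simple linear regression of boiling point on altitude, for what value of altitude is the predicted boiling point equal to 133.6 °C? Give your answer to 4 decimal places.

1129.8629

n = 7, Σx = 13705, Σy = 919, Σxy = 1785791, Σx² = 31655141
Sxx = Σx² − (Σx)²/n = 31655141 − 26832432.142857 = 4822708.857143
Sxy = Σxy − (Σx)(Σy)/n = 1785791 − 1799270.714286 = -13479.714286
b = Sxy/Sxx = -13479.714286/4822708.857143 = -0.002795
a = ȳ − b·x̄ = 131.285714 − (-0.002795)·1957.857143 = 136.758024
Set a + b·x = 133.6: x = (133.6 − 136.758024) / (-0.002795) = 1129.862871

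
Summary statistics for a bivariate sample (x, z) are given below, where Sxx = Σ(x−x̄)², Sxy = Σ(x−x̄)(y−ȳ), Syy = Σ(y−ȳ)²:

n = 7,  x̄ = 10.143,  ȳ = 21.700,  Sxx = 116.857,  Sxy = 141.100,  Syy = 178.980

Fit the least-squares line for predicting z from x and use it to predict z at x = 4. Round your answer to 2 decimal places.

b = Sxy/Sxx = 141.1/116.857 = 1.207459
a = ȳ − b·x̄ = 21.7 − 1.207459·10.143 = 9.452747
ŷ(4) = a + b·4 = 9.452747 + 1.207459·4 = 14.282581

14.28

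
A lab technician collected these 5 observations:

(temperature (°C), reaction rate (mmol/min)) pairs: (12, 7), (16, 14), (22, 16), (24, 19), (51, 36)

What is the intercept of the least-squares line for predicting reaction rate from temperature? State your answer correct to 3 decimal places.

0.985

n = 5, Σx = 125, Σy = 92, Σxy = 2952, Σx² = 4061
Sxx = Σx² − (Σx)²/n = 4061 − 3125 = 936
Sxy = Σxy − (Σx)(Σy)/n = 2952 − 2300 = 652
b = Sxy/Sxx = 652/936 = 0.696581
a = ȳ − b·x̄ = 18.4 − 0.696581·25 = 0.985470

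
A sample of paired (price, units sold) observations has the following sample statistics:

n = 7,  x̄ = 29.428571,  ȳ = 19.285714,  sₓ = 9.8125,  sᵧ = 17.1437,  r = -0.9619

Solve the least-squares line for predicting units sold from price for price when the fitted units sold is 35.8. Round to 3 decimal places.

19.602

b = r · sᵧ/sₓ = -0.9619 · 17.1437/9.8125 = -1.680563
a = ȳ − b·x̄ = 19.285714 − (-1.680563)·29.428571 = 68.742283
Set a + b·x = 35.8: x = (35.8 − 68.742283) / (-1.680563) = 19.601932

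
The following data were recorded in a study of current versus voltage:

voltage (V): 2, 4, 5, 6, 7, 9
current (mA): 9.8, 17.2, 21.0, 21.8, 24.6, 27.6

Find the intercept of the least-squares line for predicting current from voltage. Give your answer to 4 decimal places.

n = 6, Σx = 33, Σy = 122, Σxy = 744.8, Σx² = 211
Sxx = Σx² − (Σx)²/n = 211 − 181.5 = 29.5
Sxy = Σxy − (Σx)(Σy)/n = 744.8 − 671 = 73.8
b = Sxy/Sxx = 73.8/29.5 = 2.501695
a = ȳ − b·x̄ = 20.333333 − 2.501695·5.5 = 6.574011

6.5740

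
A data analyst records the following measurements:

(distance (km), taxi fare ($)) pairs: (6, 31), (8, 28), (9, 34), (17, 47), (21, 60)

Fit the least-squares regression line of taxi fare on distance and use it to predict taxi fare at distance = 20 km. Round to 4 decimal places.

n = 5, Σx = 61, Σy = 200, Σxy = 2775, Σx² = 911
Sxx = Σx² − (Σx)²/n = 911 − 744.2 = 166.8
Sxy = Σxy − (Σx)(Σy)/n = 2775 − 2440 = 335
b = Sxy/Sxx = 335/166.8 = 2.008393
a = ȳ − b·x̄ = 40 − 2.008393·12.2 = 15.497602
ŷ(20) = a + b·20 = 15.497602 + 2.008393·20 = 55.665468

55.6655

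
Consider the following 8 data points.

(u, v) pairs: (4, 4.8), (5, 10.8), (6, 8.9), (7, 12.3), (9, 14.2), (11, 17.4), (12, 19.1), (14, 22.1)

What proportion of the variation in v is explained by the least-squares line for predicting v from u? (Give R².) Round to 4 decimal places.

0.9474

n = 8, Σx = 68, Σy = 109.6, Σxy = 1070.5, Σx² = 668, Σy² = 1727.8
Sxx = Σx² − (Σx)²/n = 668 − 578 = 90
Sxy = Σxy − (Σx)(Σy)/n = 1070.5 − 931.6 = 138.9
Syy = Σy² − (Σy)²/n = 1727.8 − 1501.52 = 226.28
R² = Sxy²/(Sxx·Syy) = (138.9)²/(90·226.28) = 0.947362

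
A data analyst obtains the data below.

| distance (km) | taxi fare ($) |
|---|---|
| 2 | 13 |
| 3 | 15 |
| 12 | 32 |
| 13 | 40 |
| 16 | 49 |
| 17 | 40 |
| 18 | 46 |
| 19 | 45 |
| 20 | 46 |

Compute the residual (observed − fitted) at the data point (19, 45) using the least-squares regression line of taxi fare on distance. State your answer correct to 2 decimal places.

n = 9, Σx = 120, Σy = 326, Σxy = 5042, Σx² = 1956
Sxx = Σx² − (Σx)²/n = 1956 − 1600 = 356
Sxy = Σxy − (Σx)(Σy)/n = 5042 − 4346.666667 = 695.333333
b = Sxy/Sxx = 695.333333/356 = 1.953184
a = ȳ − b·x̄ = 36.222222 − 1.953184·13.333333 = 10.179775
ŷ(19) = 10.179775 + 1.953184·19 = 47.290262
residual = y − ŷ = 45 − 47.290262 = -2.290262

-2.29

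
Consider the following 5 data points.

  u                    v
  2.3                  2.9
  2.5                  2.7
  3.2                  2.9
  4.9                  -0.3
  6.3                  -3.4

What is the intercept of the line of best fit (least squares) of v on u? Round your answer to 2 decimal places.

n = 5, Σx = 19.2, Σy = 4.8, Σxy = -0.19, Σx² = 85.48
Sxx = Σx² − (Σx)²/n = 85.48 − 73.728 = 11.752
Sxy = Σxy − (Σx)(Σy)/n = -0.19 − 18.432 = -18.622
b = Sxy/Sxx = -18.622/11.752 = -1.584581
a = ȳ − b·x̄ = 0.96 − (-1.584581)·3.84 = 7.044792

7.04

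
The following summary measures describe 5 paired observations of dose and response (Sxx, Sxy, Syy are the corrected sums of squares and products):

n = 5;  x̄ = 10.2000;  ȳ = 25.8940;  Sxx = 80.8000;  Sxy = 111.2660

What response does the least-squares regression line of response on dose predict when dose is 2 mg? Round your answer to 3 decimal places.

14.602

b = Sxy/Sxx = 111.266/80.8 = 1.377054
a = ȳ − b·x̄ = 25.894 − 1.377054·10.2 = 11.848045
ŷ(2) = a + b·2 = 11.848045 + 1.377054·2 = 14.602153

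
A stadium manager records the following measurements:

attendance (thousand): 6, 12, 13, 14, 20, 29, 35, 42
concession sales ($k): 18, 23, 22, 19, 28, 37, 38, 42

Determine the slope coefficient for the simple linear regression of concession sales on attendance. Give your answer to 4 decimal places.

n = 8, Σx = 171, Σy = 227, Σxy = 5663, Σx² = 4775
Sxx = Σx² − (Σx)²/n = 4775 − 3655.125 = 1119.875
Sxy = Σxy − (Σx)(Σy)/n = 5663 − 4852.125 = 810.875
b = Sxy/Sxx = 810.875/1119.875 = 0.724076

0.7241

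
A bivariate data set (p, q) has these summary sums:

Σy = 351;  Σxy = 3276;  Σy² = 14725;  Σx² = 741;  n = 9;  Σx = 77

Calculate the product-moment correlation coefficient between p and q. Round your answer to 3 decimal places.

0.935

Sxx = Σx² − (Σx)²/n = 741 − 658.777778 = 82.222222
Sxy = Σxy − (Σx)(Σy)/n = 3276 − 3003 = 273
Syy = Σy² − (Σy)²/n = 14725 − 13689 = 1036
r = Sxy/√(Sxx·Syy) = 273/√(85182.222222) = 273/291.859936 = 0.935380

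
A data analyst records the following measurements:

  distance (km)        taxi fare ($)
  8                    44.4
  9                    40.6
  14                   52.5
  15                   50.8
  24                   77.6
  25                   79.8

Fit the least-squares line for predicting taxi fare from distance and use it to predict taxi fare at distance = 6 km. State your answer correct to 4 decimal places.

35.1160

n = 6, Σx = 95, Σy = 345.7, Σxy = 6075, Σx² = 1767
Sxx = Σx² − (Σx)²/n = 1767 − 1504.166667 = 262.833333
Sxy = Σxy − (Σx)(Σy)/n = 6075 − 5473.583333 = 601.416667
b = Sxy/Sxx = 601.416667/262.833333 = 2.288205
a = ȳ − b·x̄ = 57.616667 − 2.288205·15.833333 = 21.386747
ŷ(6) = a + b·6 = 21.386747 + 2.288205·6 = 35.115980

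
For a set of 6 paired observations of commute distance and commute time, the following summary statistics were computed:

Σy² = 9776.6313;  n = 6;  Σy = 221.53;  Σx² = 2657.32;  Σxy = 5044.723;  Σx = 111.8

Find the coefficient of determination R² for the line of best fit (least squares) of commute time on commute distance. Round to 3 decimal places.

0.917

Sxx = Σx² − (Σx)²/n = 2657.32 − 2083.206667 = 574.113333
Sxy = Σxy − (Σx)(Σy)/n = 5044.723 − 4127.842333 = 916.880667
Syy = Σy² − (Σy)²/n = 9776.6313 − 8179.256817 = 1597.374483
R² = Sxy²/(Sxx·Syy) = (916.880667)²/(574.113333·1597.374483) = 0.916687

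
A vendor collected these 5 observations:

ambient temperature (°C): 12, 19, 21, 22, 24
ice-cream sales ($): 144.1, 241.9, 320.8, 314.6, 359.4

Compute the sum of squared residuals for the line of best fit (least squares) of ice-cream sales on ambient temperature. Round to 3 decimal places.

n = 5, Σx = 98, Σy = 1380.8, Σxy = 28608.9, Σx² = 2006, Σy² = 410334.58
Sxx = Σx² − (Σx)²/n = 2006 − 1920.8 = 85.2
Sxy = Σxy − (Σx)(Σy)/n = 28608.9 − 27063.68 = 1545.22
Syy = Σy² − (Σy)²/n = 410334.58 − 381321.728 = 29012.852
b = Sxy/Sxx = 1545.22/85.2 = 18.136385
SSE = Syy − b·Sxy = 29012.852 − 18.136385·1545.22 = 988.147207

988.147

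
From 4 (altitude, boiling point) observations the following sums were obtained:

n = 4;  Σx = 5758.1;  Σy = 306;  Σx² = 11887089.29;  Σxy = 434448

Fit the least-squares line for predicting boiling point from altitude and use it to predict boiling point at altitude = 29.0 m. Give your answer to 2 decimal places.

78.87

Sxx = Σx² − (Σx)²/n = 11887089.29 − 8288928.9025 = 3598160.3875
Sxy = Σxy − (Σx)(Σy)/n = 434448 − 440494.65 = -6046.65
b = Sxy/Sxx = -6046.65/3598160.3875 = -0.001680
a = ȳ − b·x̄ = 76.5 − (-0.001680)·1439.525 = 78.919098
ŷ(29.0) = a + b·29.0 = 78.919098 + (-0.001680)·29 = 78.870364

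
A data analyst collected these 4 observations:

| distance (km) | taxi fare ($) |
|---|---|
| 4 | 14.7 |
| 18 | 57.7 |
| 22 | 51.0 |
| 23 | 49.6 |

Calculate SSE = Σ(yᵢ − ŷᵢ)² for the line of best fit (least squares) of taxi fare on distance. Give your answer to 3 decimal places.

197.486

n = 4, Σx = 67, Σy = 173, Σxy = 3360.2, Σx² = 1353, Σy² = 8606.54
Sxx = Σx² − (Σx)²/n = 1353 − 1122.25 = 230.75
Sxy = Σxy − (Σx)(Σy)/n = 3360.2 − 2897.75 = 462.45
Syy = Σy² − (Σy)²/n = 8606.54 − 7482.25 = 1124.29
b = Sxy/Sxx = 462.45/230.75 = 2.004117
SSE = Syy − b·Sxy = 1124.29 − 2.004117·462.45 = 197.486089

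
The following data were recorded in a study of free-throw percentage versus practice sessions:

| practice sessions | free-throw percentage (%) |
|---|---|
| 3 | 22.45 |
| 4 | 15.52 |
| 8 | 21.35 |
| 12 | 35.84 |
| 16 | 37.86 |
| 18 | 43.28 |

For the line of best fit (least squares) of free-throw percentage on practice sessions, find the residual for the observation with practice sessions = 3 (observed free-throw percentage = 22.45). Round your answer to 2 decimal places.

n = 6, Σx = 61, Σy = 176.3, Σxy = 2115.11, Σx² = 813
Sxx = Σx² − (Σx)²/n = 813 − 620.166667 = 192.833333
Sxy = Σxy − (Σx)(Σy)/n = 2115.11 − 1792.383333 = 322.726667
b = Sxy/Sxx = 322.726667/192.833333 = 1.673604
a = ȳ − b·x̄ = 29.383333 − 1.673604·10.166667 = 12.368358
ŷ(3) = 12.368358 + 1.673604·3 = 17.389170
residual = y − ŷ = 22.45 − 17.389170 = 5.060830

5.06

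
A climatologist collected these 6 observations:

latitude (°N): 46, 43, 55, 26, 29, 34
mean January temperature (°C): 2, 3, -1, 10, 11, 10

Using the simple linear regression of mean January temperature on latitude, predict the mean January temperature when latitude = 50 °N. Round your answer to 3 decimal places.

n = 6, Σx = 233, Σy = 35, Σxy = 1085, Σx² = 9663
Sxx = Σx² − (Σx)²/n = 9663 − 9048.166667 = 614.833333
Sxy = Σxy − (Σx)(Σy)/n = 1085 − 1359.166667 = -274.166667
b = Sxy/Sxx = -274.166667/614.833333 = -0.445920
a = ȳ − b·x̄ = 5.833333 − (-0.445920)·38.833333 = 23.149905
ŷ(50) = a + b·50 = 23.149905 + (-0.445920)·50 = 0.853890

0.854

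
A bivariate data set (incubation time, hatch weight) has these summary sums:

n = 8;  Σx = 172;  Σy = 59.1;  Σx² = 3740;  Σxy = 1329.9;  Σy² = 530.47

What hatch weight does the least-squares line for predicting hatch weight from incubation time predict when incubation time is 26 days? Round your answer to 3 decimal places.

13.736

Sxx = Σx² − (Σx)²/n = 3740 − 3698 = 42
Sxy = Σxy − (Σx)(Σy)/n = 1329.9 − 1270.65 = 59.25
b = Sxy/Sxx = 59.25/42 = 1.410714
a = ȳ − b·x̄ = 7.3875 − 1.410714·21.5 = -22.942857
ŷ(26) = a + b·26 = -22.942857 + 1.410714·26 = 13.735714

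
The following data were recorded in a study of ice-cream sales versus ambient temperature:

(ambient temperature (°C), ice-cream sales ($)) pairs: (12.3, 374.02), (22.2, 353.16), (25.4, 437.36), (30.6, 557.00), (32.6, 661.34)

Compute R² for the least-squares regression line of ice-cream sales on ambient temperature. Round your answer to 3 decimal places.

0.695

n = 5, Σx = 123.1, Σy = 2382.88, Σxy = 62153.426, Σx² = 3288.41, Σy² = 1203516.3112
Sxx = Σx² − (Σx)²/n = 3288.41 − 3030.722 = 257.688
Sxy = Σxy − (Σx)(Σy)/n = 62153.426 − 58666.5056 = 3486.9204
Syy = Σy² − (Σy)²/n = 1203516.3112 − 1135623.41888 = 67892.89232
R² = Sxy²/(Sxx·Syy) = (3486.9204)²/(257.688·67892.89232) = 0.694969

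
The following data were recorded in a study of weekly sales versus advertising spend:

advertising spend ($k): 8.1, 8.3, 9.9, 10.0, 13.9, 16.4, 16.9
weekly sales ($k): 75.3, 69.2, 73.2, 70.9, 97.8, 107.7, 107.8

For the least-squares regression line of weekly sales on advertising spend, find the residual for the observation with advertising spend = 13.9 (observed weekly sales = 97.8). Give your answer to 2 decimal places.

n = 7, Σx = 83.5, Σy = 601.9, Σxy = 7565.49, Σx² = 1080.29
Sxx = Σx² − (Σx)²/n = 1080.29 − 996.035714 = 84.254286
Sxy = Σxy − (Σx)(Σy)/n = 7565.49 − 7179.807143 = 385.682857
b = Sxy/Sxx = 385.682857/84.254286 = 4.577605
a = ȳ − b·x̄ = 85.985714 − 4.577605·11.928571 = 31.381424
ŷ(13.9) = 31.381424 + 4.577605·13.9 = 95.010136
residual = y − ŷ = 97.8 − 95.010136 = 2.789864

2.79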